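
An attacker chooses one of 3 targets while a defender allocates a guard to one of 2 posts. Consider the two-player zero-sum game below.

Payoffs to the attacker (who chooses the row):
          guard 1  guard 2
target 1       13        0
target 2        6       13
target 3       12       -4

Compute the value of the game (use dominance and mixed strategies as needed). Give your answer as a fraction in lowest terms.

Row target 3 is strictly dominated by row target 1, so the attacker never plays it.
The remaining 2×2 game on (target 1, target 2) × (guard 1, guard 2) has no saddle point. Let the attacker play target 1 with probability p; indifference gives 13p + 6(1−p) = 13(1−p), so p = 7/20.
Similarly the defender's optimal q on guard 1 is 13/20, and the value is 13·(13/20) + (0)·(7/20) = 169/20.

169/20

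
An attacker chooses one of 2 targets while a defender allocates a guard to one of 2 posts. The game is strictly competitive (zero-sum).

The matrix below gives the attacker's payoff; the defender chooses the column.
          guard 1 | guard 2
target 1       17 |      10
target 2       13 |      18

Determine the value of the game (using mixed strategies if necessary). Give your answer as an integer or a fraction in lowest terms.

Row minima are 10 and 13, so the attacker's maximin is 13; column maxima are 17 and 18, so the defender's minimax is 17. These differ, so the equilibrium is in mixed strategies.
Let the attacker play target 1 with probability p. The defender is indifferent when 17p + 13(1−p) = 10p + 18(1−p), giving p = 5/12.
Let the defender play guard 1 with probability q. The attacker is indifferent when 17q + 10(1−q) = 13q + 18(1−q), giving q = 2/3.
The value is 17·(2/3) + (10)·(1/3) = 44/3.

44/3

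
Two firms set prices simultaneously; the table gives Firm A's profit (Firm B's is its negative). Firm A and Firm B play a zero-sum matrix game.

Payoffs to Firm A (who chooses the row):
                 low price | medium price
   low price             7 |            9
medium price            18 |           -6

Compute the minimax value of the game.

102/13

Row minima are 7 and -6, so Firm A's maximin is 7; column maxima are 18 and 9, so Firm B's minimax is 9. These differ, so the equilibrium is in mixed strategies.
Let Firm A play low price with probability p. Firm B is indifferent when 7p + 18(1−p) = 9p − 6(1−p), giving p = 12/13.
Let Firm B play low price with probability q. Firm A is indifferent when 7q + 9(1−q) = 18q − 6(1−q), giving q = 15/26.
The value is 7·(15/26) + (9)·(11/26) = 102/13.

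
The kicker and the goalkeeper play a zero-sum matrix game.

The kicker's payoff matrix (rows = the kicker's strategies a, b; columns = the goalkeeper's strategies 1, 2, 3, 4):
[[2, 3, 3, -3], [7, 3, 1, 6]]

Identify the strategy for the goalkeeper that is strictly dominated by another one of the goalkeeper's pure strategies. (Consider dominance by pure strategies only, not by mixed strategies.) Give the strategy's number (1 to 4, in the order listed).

The goalkeeper prefers columns that give the kicker less. Compare 1 with 4: -3 < 2, 6 < 7.
So 4 strictly dominates 1 for the goalkeeper; 1 is strictly dominated.

1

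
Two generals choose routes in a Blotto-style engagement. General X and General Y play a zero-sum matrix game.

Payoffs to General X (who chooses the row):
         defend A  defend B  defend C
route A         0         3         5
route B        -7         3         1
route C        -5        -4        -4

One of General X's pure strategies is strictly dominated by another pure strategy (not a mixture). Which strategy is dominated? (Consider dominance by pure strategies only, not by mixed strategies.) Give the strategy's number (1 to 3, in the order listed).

3

Compare route C with route A: 0 > -5, 3 > -4, 5 > -4.
So route A strictly dominates route C for General X; route C is strictly dominated.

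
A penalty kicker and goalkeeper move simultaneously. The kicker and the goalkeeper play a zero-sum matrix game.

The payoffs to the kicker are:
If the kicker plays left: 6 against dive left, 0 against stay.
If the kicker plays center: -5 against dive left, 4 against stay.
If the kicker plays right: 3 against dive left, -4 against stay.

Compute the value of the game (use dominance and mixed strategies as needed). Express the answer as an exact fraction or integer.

Row right is strictly dominated by row left, so the kicker never plays it.
The remaining 2×2 game on (left, center) × (dive left, stay) has no saddle point. Let the kicker play left with probability p; indifference gives 6p − 5(1−p) = 4(1−p), so p = 3/5.
Similarly the goalkeeper's optimal q on dive left is 4/15, and the value is 6·(4/15) + (0)·(11/15) = 8/5.

8/5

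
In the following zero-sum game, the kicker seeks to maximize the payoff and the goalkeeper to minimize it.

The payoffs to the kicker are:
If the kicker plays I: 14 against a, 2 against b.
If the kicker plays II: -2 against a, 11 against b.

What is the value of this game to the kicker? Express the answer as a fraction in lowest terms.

158/25

Row minima are 2 and -2, so the kicker's maximin is 2; column maxima are 14 and 11, so the goalkeeper's minimax is 11. These differ, so the equilibrium is in mixed strategies.
Let the kicker play I with probability p. The goalkeeper is indifferent when 14p − 2(1−p) = 2p + 11(1−p), giving p = 13/25.
Let the goalkeeper play a with probability q. The kicker is indifferent when 14q + 2(1−q) = −2q + 11(1−q), giving q = 9/25.
The value is 14·(9/25) + (2)·(16/25) = 158/25.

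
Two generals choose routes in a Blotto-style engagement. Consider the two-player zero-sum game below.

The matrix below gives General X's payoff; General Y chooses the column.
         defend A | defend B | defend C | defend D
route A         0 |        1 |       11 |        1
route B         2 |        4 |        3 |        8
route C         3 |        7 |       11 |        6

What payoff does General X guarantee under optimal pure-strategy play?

3

Row minima: 0, 2, 3 → General X's maximin is 3.
Column maxima: 3, 7, 11, 8 → General Y's minimax is 3.
They coincide at (route C, defend A), so the value is 3.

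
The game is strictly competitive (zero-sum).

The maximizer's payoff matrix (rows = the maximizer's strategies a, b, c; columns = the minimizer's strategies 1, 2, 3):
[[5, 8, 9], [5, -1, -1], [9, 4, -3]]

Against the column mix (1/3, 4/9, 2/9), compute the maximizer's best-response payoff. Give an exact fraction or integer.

a: (5)·(1/3) + (8)·(4/9) + (9)·(2/9) = 65/9.
b: (5)·(1/3) + (-1)·(4/9) + (-1)·(2/9) = 1.
c: (9)·(1/3) + (4)·(4/9) + (-3)·(2/9) = 37/9.
The best pure response is a with expected payoff 65/9.

65/9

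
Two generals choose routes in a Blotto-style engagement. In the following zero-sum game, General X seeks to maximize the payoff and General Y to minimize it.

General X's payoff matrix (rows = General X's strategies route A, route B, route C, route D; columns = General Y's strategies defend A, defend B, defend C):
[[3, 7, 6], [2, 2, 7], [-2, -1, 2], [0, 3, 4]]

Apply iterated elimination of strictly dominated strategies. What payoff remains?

3

Row route C is strictly dominated by row route A (3>-2, 7>-1, 6>2); eliminate route C.
Row route D is strictly dominated by row route A (3>0, 7>3, 6>4); eliminate route D.
Column defend C is strictly dominated by defend A for General Y (3<6, 2<7); eliminate defend C.
Row route B is strictly dominated by row route A (3>2, 7>2); eliminate route B.
Column defend B is strictly dominated by defend A for General Y (3<7); eliminate defend B.
Only (route A, defend A) remains, with payoff 3.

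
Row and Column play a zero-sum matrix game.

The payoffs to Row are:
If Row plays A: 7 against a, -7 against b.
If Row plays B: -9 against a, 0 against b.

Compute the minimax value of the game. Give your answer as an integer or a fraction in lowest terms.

Row minima are -7 and -9, so Row's maximin is -7; column maxima are 7 and 0, so Column's minimax is 0. These differ, so the equilibrium is in mixed strategies.
Let Row play A with probability p. Column is indifferent when 7p − 9(1−p) = −7p, giving p = 9/23.
Let Column play a with probability q. Row is indifferent when 7q − 7(1−q) = −9q, giving q = 7/23.
The value is 7·(7/23) + (-7)·(16/23) = -63/23.

-63/23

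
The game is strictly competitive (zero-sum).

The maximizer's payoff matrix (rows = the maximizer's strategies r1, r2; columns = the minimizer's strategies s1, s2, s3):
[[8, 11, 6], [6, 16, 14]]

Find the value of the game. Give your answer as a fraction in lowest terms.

38/5

Column s2 is strictly dominated by s3 for the minimizer (it gives the maximizer more in every row).
The remaining 2×2 game on (r1, r2) × (s1, s3) has no saddle point. Let the maximizer play r1 with probability p; indifference gives 8p + 6(1−p) = 6p + 14(1−p), so p = 4/5.
Similarly the minimizer's optimal q on s1 is 4/5, and the value is 8·(4/5) + (6)·(1/5) = 38/5.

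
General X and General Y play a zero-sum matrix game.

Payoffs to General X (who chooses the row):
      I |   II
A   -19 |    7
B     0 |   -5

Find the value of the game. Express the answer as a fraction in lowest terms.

Row minima are -19 and -5, so General X's maximin is -5; column maxima are 0 and 7, so General Y's minimax is 0. These differ, so the equilibrium is in mixed strategies.
Let General X play A with probability p. General Y is indifferent when −19p = 7p − 5(1−p), giving p = 5/31.
Let General Y play I with probability q. General X is indifferent when −19q + 7(1−q) = −5(1−q), giving q = 12/31.
The value is -19·(12/31) + (7)·(19/31) = -95/31.

-95/31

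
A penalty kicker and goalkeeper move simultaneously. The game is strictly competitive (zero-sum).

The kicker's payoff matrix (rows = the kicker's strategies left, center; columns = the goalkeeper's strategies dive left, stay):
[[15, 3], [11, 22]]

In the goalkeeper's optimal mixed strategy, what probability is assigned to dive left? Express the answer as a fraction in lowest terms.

Row minima are 3 and 11, so the kicker's maximin is 11; column maxima are 15 and 22, so the goalkeeper's minimax is 15. These differ, so the equilibrium is in mixed strategies.
Let the goalkeeper play dive left with probability q. The kicker is indifferent when 15q + 3(1−q) = 11q + 22(1−q), giving q = 19/23.

19/23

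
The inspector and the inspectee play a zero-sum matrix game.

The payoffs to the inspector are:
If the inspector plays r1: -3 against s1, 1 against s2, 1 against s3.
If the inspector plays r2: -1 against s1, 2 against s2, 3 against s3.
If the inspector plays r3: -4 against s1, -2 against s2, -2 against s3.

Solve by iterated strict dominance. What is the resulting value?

-1

Row r1 is strictly dominated by row r2 (-1>-3, 2>1, 3>1); eliminate r1.
Column s2 is strictly dominated by s1 for the inspectee (-1<2, -4<-2); eliminate s2.
Column s3 is strictly dominated by s1 for the inspectee (-1<3, -4<-2); eliminate s3.
Row r3 is strictly dominated by row r2 (-1>-4); eliminate r3.
Only (r2, s1) remains, with payoff -1.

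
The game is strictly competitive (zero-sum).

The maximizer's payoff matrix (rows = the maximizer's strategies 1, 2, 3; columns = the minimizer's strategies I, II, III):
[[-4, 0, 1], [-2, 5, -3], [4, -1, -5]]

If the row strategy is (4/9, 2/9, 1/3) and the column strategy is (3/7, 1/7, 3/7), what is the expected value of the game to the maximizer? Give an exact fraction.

-68/63

Against (3/7, 1/7, 3/7), each row's expected payoff is 1: -9/7; 2: -10/7; 3: -4/7.
Taking the (4/9, 2/9, 1/3)-weighted average: (4/9)·(-9/7) + (2/9)·(-10/7) + (1/3)·(-4/7) = -68/63.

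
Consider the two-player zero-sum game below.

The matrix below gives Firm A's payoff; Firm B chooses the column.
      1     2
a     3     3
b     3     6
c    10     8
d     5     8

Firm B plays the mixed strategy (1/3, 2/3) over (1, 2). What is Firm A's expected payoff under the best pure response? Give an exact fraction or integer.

a: (3)·(1/3) + (3)·(2/3) = 3.
b: (3)·(1/3) + (6)·(2/3) = 5.
c: (10)·(1/3) + (8)·(2/3) = 26/3.
d: (5)·(1/3) + (8)·(2/3) = 7.
The best pure response is c with expected payoff 26/3.

26/3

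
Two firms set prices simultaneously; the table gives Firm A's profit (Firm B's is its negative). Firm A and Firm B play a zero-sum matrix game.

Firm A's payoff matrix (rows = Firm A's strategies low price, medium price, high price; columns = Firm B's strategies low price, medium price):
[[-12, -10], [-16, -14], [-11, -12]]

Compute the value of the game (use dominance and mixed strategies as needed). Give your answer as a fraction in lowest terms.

Row medium price is strictly dominated by row low price, so Firm A never plays it.
The remaining 2×2 game on (low price, high price) × (low price, medium price) has no saddle point. Let Firm A play low price with probability p; indifference gives −12p − 11(1−p) = −10p − 12(1−p), so p = 1/3.
Similarly Firm B's optimal q on low price is 2/3, and the value is -12·(2/3) + (-10)·(1/3) = -34/3.

-34/3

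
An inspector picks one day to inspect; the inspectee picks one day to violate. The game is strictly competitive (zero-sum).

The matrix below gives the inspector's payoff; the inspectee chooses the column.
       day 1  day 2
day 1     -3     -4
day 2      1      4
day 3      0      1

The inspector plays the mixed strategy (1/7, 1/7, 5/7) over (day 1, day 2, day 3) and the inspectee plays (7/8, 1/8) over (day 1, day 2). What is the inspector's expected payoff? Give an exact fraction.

-9/56

Against (7/8, 1/8), each row's expected payoff is day 1: -25/8; day 2: 11/8; day 3: 1/8.
Taking the (1/7, 1/7, 5/7)-weighted average: (1/7)·(-25/8) + (1/7)·(11/8) + (5/7)·(1/8) = -9/56.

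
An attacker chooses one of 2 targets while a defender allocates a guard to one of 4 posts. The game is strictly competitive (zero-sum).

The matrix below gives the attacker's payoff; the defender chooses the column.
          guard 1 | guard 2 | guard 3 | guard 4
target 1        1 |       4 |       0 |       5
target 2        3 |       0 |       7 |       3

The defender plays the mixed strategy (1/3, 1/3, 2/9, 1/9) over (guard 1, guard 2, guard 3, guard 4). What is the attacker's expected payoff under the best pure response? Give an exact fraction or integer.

26/9

target 1: (1)·(1/3) + (4)·(1/3) + (0)·(2/9) + (5)·(1/9) = 20/9.
target 2: (3)·(1/3) + (0)·(1/3) + (7)·(2/9) + (3)·(1/9) = 26/9.
The best pure response is target 2 with expected payoff 26/9.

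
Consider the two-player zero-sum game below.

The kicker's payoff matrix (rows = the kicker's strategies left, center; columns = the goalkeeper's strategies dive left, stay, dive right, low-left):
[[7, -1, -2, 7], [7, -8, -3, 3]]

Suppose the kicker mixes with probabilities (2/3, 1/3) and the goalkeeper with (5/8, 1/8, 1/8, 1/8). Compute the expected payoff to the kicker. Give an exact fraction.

Against (5/8, 1/8, 1/8, 1/8), each row's expected payoff is left: 39/8; center: 27/8.
Taking the (2/3, 1/3)-weighted average: (2/3)·(39/8) + (1/3)·(27/8) = 35/8.

35/8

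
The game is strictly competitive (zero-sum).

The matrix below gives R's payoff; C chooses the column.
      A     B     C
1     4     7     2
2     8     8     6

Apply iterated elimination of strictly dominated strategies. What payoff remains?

6

Column A is strictly dominated by C for C (2<4, 6<8); eliminate A.
Row 1 is strictly dominated by row 2 (8>7, 6>2); eliminate 1.
Column B is strictly dominated by C for C (6<8); eliminate B.
Only (2, C) remains, with payoff 6.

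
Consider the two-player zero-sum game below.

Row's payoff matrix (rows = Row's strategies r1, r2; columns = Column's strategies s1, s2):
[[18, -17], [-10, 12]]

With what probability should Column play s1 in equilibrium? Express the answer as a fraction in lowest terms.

Row minima are -17 and -10, so Row's maximin is -10; column maxima are 18 and 12, so Column's minimax is 12. These differ, so the equilibrium is in mixed strategies.
Let Column play s1 with probability q. Row is indifferent when 18q − 17(1−q) = −10q + 12(1−q), giving q = 29/57.

29/57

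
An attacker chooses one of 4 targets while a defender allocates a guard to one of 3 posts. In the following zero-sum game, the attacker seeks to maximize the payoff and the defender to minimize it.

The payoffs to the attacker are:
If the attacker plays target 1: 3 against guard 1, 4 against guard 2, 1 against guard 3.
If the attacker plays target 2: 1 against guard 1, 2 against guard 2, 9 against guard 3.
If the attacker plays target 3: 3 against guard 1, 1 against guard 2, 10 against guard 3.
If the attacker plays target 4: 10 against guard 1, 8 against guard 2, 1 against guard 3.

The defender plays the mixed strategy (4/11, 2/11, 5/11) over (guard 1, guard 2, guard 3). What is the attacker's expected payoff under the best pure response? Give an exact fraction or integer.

64/11

target 1: (3)·(4/11) + (4)·(2/11) + (1)·(5/11) = 25/11.
target 2: (1)·(4/11) + (2)·(2/11) + (9)·(5/11) = 53/11.
target 3: (3)·(4/11) + (1)·(2/11) + (10)·(5/11) = 64/11.
target 4: (10)·(4/11) + (8)·(2/11) + (1)·(5/11) = 61/11.
The best pure response is target 3 with expected payoff 64/11.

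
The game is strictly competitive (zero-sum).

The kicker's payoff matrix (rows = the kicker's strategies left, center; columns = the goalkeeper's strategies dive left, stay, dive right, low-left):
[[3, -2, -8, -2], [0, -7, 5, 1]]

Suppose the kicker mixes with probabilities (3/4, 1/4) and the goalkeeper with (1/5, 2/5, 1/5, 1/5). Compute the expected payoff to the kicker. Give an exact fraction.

-41/20

Against (1/5, 2/5, 1/5, 1/5), each row's expected payoff is left: -11/5; center: -8/5.
Taking the (3/4, 1/4)-weighted average: (3/4)·(-11/5) + (1/4)·(-8/5) = -41/20.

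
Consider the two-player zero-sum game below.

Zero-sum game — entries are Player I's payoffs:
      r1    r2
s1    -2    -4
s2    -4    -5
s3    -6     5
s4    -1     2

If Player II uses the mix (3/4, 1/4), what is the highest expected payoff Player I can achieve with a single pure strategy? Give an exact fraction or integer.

s1: (-2)·(3/4) + (-4)·(1/4) = -5/2.
s2: (-4)·(3/4) + (-5)·(1/4) = -17/4.
s3: (-6)·(3/4) + (5)·(1/4) = -13/4.
s4: (-1)·(3/4) + (2)·(1/4) = -1/4.
The best pure response is s4 with expected payoff -1/4.

-1/4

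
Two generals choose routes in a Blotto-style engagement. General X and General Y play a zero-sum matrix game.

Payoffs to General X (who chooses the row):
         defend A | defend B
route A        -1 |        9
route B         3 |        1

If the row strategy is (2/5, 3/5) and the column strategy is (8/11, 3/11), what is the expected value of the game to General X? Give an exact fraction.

119/55

Against (8/11, 3/11), each row's expected payoff is route A: 19/11; route B: 27/11.
Taking the (2/5, 3/5)-weighted average: (2/5)·(19/11) + (3/5)·(27/11) = 119/55.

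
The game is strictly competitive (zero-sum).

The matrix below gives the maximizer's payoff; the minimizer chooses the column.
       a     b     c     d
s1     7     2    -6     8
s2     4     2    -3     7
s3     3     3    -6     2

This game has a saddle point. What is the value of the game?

-3

Row minima: -6, -3, -6 → the maximizer's maximin is -3.
Column maxima: 7, 3, -3, 8 → the minimizer's minimax is -3.
They coincide at (s2, c), so the value is -3.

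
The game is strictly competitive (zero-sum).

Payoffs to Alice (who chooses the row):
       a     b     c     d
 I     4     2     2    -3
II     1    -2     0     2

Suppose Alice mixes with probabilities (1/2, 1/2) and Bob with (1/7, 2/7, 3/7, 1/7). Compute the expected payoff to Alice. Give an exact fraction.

Against (1/7, 2/7, 3/7, 1/7), each row's expected payoff is I: 11/7; II: -1/7.
Taking the (1/2, 1/2)-weighted average: (1/2)·(11/7) + (1/2)·(-1/7) = 5/7.

5/7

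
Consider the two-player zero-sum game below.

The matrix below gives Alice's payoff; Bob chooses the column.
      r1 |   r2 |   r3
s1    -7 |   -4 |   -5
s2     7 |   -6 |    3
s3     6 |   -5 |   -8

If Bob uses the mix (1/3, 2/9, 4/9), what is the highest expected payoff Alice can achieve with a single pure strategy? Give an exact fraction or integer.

7/3

s1: (-7)·(1/3) + (-4)·(2/9) + (-5)·(4/9) = -49/9.
s2: (7)·(1/3) + (-6)·(2/9) + (3)·(4/9) = 7/3.
s3: (6)·(1/3) + (-5)·(2/9) + (-8)·(4/9) = -8/3.
The best pure response is s2 with expected payoff 7/3.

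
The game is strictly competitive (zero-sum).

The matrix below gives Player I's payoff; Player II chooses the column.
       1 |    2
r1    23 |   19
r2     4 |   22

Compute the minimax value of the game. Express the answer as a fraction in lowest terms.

Row minima are 19 and 4, so Player I's maximin is 19; column maxima are 23 and 22, so Player II's minimax is 22. These differ, so the equilibrium is in mixed strategies.
Let Player I play r1 with probability p. Player II is indifferent when 23p + 4(1−p) = 19p + 22(1−p), giving p = 9/11.
Let Player II play 1 with probability q. Player I is indifferent when 23q + 19(1−q) = 4q + 22(1−q), giving q = 3/22.
The value is 23·(3/22) + (19)·(19/22) = 215/11.

215/11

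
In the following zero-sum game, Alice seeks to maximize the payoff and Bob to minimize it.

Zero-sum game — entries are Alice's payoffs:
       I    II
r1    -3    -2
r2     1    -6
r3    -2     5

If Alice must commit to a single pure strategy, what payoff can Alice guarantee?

-2

The worst-case payoff for each row is r1: -3, r2: -6, r3: -2.
The best of these is -2.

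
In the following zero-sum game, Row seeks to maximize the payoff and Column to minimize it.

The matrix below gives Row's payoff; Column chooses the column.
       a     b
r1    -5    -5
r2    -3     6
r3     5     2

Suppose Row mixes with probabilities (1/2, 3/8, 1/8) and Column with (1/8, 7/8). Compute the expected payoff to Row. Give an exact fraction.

-3/8

Against (1/8, 7/8), each row's expected payoff is r1: -5; r2: 39/8; r3: 19/8.
Taking the (1/2, 3/8, 1/8)-weighted average: (1/2)·(-5) + (3/8)·(39/8) + (1/8)·(19/8) = -3/8.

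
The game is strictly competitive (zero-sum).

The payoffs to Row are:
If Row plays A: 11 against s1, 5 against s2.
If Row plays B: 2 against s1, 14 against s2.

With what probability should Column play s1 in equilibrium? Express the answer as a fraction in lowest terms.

1/2

Row minima are 5 and 2, so Row's maximin is 5; column maxima are 11 and 14, so Column's minimax is 11. These differ, so the equilibrium is in mixed strategies.
Let Column play s1 with probability q. Row is indifferent when 11q + 5(1−q) = 2q + 14(1−q), giving q = 1/2.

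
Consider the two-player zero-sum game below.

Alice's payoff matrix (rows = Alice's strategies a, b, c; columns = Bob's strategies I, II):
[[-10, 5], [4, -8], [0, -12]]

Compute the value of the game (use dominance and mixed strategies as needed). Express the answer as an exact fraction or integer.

-20/9

Row c is strictly dominated by row b, so Alice never plays it.
The remaining 2×2 game on (a, b) × (I, II) has no saddle point. Let Alice play a with probability p; indifference gives −10p + 4(1−p) = 5p − 8(1−p), so p = 4/9.
Similarly Bob's optimal q on I is 13/27, and the value is -10·(13/27) + (5)·(14/27) = -20/9.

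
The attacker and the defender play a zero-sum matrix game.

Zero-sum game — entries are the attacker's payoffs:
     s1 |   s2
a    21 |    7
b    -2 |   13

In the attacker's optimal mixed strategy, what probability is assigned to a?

Row minima are 7 and -2, so the attacker's maximin is 7; column maxima are 21 and 13, so the defender's minimax is 13. These differ, so the equilibrium is in mixed strategies.
Let the attacker play a with probability p. The defender is indifferent when 21p − 2(1−p) = 7p + 13(1−p), giving p = 15/29.

15/29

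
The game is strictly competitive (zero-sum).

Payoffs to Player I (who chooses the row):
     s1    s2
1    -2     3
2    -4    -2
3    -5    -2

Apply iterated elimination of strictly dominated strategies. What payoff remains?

Row 2 is strictly dominated by row 1 (-2>-4, 3>-2); eliminate 2.
Column s2 is strictly dominated by s1 for Player II (-2<3, -5<-2); eliminate s2.
Row 3 is strictly dominated by row 1 (-2>-5); eliminate 3.
Only (1, s1) remains, with payoff -2.

-2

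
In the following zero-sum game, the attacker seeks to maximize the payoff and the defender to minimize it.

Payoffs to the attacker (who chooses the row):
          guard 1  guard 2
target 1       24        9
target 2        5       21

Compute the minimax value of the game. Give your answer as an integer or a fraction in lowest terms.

Row minima are 9 and 5, so the attacker's maximin is 9; column maxima are 24 and 21, so the defender's minimax is 21. These differ, so the equilibrium is in mixed strategies.
Let the attacker play target 1 with probability p. The defender is indifferent when 24p + 5(1−p) = 9p + 21(1−p), giving p = 16/31.
Let the defender play guard 1 with probability q. The attacker is indifferent when 24q + 9(1−q) = 5q + 21(1−q), giving q = 12/31.
The value is 24·(12/31) + (9)·(19/31) = 459/31.

459/31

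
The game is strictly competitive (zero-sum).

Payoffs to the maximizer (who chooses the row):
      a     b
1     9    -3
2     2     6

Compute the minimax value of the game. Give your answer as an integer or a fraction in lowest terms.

Row minima are -3 and 2, so the maximizer's maximin is 2; column maxima are 9 and 6, so the minimizer's minimax is 6. These differ, so the equilibrium is in mixed strategies.
Let the maximizer play 1 with probability p. The minimizer is indifferent when 9p + 2(1−p) = −3p + 6(1−p), giving p = 1/4.
Let the minimizer play a with probability q. The maximizer is indifferent when 9q − 3(1−q) = 2q + 6(1−q), giving q = 9/16.
The value is 9·(9/16) + (-3)·(7/16) = 15/4.

15/4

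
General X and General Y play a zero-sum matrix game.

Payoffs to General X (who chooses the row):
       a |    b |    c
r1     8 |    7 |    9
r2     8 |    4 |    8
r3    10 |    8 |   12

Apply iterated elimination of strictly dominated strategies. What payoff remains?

Column a is strictly dominated by b for General Y (7<8, 4<8, 8<10); eliminate a.
Column c is strictly dominated by b for General Y (7<9, 4<8, 8<12); eliminate c.
Row r2 is strictly dominated by row r1 (7>4); eliminate r2.
Row r1 is strictly dominated by row r3 (8>7); eliminate r1.
Only (r3, b) remains, with payoff 8.

8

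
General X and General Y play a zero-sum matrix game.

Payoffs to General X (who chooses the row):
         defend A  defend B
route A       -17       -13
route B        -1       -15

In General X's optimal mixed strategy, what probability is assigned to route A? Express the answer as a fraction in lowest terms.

7/9

Row minima are -17 and -15, so General X's maximin is -15; column maxima are -1 and -13, so General Y's minimax is -13. These differ, so the equilibrium is in mixed strategies.
Let General X play route A with probability p. General Y is indifferent when −17p − (1−p) = −13p − 15(1−p), giving p = 7/9.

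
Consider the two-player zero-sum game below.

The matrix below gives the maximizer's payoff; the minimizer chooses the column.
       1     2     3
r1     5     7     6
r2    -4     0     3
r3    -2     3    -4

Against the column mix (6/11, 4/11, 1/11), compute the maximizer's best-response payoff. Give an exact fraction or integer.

r1: (5)·(6/11) + (7)·(4/11) + (6)·(1/11) = 64/11.
r2: (-4)·(6/11) + (0)·(4/11) + (3)·(1/11) = -21/11.
r3: (-2)·(6/11) + (3)·(4/11) + (-4)·(1/11) = -4/11.
The best pure response is r1 with expected payoff 64/11.

64/11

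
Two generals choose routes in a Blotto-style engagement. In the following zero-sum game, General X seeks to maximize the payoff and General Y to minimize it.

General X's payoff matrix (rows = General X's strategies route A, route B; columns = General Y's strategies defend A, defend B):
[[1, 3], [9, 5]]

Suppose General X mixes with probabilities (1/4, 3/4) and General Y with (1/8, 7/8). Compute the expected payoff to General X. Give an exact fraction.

Against (1/8, 7/8), each row's expected payoff is route A: 11/4; route B: 11/2.
Taking the (1/4, 3/4)-weighted average: (1/4)·(11/4) + (3/4)·(11/2) = 77/16.

77/16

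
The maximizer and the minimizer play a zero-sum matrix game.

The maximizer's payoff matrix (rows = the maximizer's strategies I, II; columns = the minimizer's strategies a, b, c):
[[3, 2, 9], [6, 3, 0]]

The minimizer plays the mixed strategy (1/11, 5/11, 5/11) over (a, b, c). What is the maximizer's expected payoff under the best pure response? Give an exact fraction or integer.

I: (3)·(1/11) + (2)·(5/11) + (9)·(5/11) = 58/11.
II: (6)·(1/11) + (3)·(5/11) + (0)·(5/11) = 21/11.
The best pure response is I with expected payoff 58/11.

58/11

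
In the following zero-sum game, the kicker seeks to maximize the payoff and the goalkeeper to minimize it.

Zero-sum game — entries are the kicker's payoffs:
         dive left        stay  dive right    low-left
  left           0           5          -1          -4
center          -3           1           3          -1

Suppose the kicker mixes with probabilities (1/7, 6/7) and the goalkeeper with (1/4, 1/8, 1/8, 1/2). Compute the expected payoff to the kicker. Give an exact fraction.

Against (1/4, 1/8, 1/8, 1/2), each row's expected payoff is left: -3/2; center: -3/4.
Taking the (1/7, 6/7)-weighted average: (1/7)·(-3/2) + (6/7)·(-3/4) = -6/7.

-6/7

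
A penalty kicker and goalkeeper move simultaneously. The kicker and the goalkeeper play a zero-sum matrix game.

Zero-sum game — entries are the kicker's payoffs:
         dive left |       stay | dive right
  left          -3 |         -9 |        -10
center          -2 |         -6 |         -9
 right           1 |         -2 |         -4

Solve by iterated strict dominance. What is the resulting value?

-4

Row left is strictly dominated by row center (-2>-3, -6>-9, -9>-10); eliminate left.
Row center is strictly dominated by row right (1>-2, -2>-6, -4>-9); eliminate center.
Column dive left is strictly dominated by stay for the goalkeeper (-2<1); eliminate dive left.
Column stay is strictly dominated by dive right for the goalkeeper (-4<-2); eliminate stay.
Only (right, dive right) remains, with payoff -4.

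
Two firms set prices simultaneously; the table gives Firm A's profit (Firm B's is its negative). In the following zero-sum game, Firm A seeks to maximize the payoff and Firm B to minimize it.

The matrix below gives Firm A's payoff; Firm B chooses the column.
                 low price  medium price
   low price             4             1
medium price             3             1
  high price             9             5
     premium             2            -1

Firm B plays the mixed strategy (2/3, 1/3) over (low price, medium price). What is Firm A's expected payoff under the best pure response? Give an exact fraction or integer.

23/3

low price: (4)·(2/3) + (1)·(1/3) = 3.
medium price: (3)·(2/3) + (1)·(1/3) = 7/3.
high price: (9)·(2/3) + (5)·(1/3) = 23/3.
premium: (2)·(2/3) + (-1)·(1/3) = 1.
The best pure response is high price with expected payoff 23/3.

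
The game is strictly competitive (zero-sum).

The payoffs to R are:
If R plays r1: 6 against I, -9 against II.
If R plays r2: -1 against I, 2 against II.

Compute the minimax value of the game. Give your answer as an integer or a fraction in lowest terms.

1/6

Row minima are -9 and -1, so R's maximin is -1; column maxima are 6 and 2, so C's minimax is 2. These differ, so the equilibrium is in mixed strategies.
Let R play r1 with probability p. C is indifferent when 6p − (1−p) = −9p + 2(1−p), giving p = 1/6.
Let C play I with probability q. R is indifferent when 6q − 9(1−q) = −q + 2(1−q), giving q = 11/18.
The value is 6·(11/18) + (-9)·(7/18) = 1/6.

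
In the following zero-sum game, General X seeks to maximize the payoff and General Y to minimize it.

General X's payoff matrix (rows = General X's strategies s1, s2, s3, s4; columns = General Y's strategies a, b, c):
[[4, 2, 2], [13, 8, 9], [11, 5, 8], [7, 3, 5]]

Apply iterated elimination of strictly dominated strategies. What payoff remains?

8

Row s1 is strictly dominated by row s2 (13>4, 8>2, 9>2); eliminate s1.
Column c is strictly dominated by b for General Y (8<9, 5<8, 3<5); eliminate c.
Column a is strictly dominated by b for General Y (8<13, 5<11, 3<7); eliminate a.
Row s3 is strictly dominated by row s2 (8>5); eliminate s3.
Row s4 is strictly dominated by row s2 (8>3); eliminate s4.
Only (s2, b) remains, with payoff 8.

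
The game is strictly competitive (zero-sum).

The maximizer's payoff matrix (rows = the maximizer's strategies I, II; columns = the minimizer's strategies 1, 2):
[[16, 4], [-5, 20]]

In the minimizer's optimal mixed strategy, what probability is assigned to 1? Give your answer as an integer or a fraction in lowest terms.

Row minima are 4 and -5, so the maximizer's maximin is 4; column maxima are 16 and 20, so the minimizer's minimax is 16. These differ, so the equilibrium is in mixed strategies.
Let the minimizer play 1 with probability q. The maximizer is indifferent when 16q + 4(1−q) = −5q + 20(1−q), giving q = 16/37.

16/37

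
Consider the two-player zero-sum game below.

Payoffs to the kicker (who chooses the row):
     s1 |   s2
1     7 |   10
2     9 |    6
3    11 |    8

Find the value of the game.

9

Row 2 is strictly dominated by row 3, so the kicker never plays it.
The remaining 2×2 game on (1, 3) × (s1, s2) has no saddle point. Let the kicker play 1 with probability p; indifference gives 7p + 11(1−p) = 10p + 8(1−p), so p = 1/2.
Similarly the goalkeeper's optimal q on s1 is 1/3, and the value is 7·(1/3) + (10)·(2/3) = 9.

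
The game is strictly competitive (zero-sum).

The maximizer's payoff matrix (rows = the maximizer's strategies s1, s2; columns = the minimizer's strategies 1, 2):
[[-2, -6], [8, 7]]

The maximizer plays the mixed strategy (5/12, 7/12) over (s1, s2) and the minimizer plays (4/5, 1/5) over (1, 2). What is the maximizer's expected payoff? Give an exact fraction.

Against (4/5, 1/5), each row's expected payoff is s1: -14/5; s2: 39/5.
Taking the (5/12, 7/12)-weighted average: (5/12)·(-14/5) + (7/12)·(39/5) = 203/60.

203/60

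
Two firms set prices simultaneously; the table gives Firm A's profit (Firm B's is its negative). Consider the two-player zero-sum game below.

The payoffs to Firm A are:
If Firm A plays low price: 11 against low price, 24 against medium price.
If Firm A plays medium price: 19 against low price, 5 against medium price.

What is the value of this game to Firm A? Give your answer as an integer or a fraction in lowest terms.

401/27

Row minima are 11 and 5, so Firm A's maximin is 11; column maxima are 19 and 24, so Firm B's minimax is 19. These differ, so the equilibrium is in mixed strategies.
Let Firm A play low price with probability p. Firm B is indifferent when 11p + 19(1−p) = 24p + 5(1−p), giving p = 14/27.
Let Firm B play low price with probability q. Firm A is indifferent when 11q + 24(1−q) = 19q + 5(1−q), giving q = 19/27.
The value is 11·(19/27) + (24)·(8/27) = 401/27.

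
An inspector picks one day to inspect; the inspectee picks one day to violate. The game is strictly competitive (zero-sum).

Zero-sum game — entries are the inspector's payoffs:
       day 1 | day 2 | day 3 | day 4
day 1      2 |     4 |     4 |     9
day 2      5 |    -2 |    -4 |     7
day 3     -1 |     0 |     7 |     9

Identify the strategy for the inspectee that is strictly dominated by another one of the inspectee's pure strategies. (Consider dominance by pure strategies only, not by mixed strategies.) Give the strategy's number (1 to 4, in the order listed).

The inspectee prefers columns that give the inspector less. Compare day 4 with day 1: 2 < 9, 5 < 7, -1 < 9.
So day 1 strictly dominates day 4 for the inspectee; day 4 is strictly dominated.

4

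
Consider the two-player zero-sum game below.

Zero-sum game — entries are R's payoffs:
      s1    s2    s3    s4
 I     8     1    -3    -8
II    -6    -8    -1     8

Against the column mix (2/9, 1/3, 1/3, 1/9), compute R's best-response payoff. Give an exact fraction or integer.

I: (8)·(2/9) + (1)·(1/3) + (-3)·(1/3) + (-8)·(1/9) = 2/9.
II: (-6)·(2/9) + (-8)·(1/3) + (-1)·(1/3) + (8)·(1/9) = -31/9.
The best pure response is I with expected payoff 2/9.

2/9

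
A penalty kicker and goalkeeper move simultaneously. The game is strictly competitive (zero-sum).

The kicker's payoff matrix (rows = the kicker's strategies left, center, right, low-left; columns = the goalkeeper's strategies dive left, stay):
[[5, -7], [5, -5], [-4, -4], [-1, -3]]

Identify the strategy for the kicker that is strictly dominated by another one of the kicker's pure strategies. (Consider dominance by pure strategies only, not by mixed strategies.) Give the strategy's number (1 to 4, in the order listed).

3

Compare right with low-left: -1 > -4, -3 > -4.
So low-left strictly dominates right for the kicker; right is strictly dominated.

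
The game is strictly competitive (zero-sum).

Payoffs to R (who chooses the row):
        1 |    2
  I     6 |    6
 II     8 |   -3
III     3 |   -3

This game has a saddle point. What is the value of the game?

6

Row minima: 6, -3, -3 → R's maximin is 6.
Column maxima: 8, 6 → C's minimax is 6.
They coincide at (I, 2), so the value is 6.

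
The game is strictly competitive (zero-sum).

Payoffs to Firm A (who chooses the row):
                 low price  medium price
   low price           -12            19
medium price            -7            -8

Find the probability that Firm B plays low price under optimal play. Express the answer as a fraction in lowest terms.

Row minima are -12 and -8, so Firm A's maximin is -8; column maxima are -7 and 19, so Firm B's minimax is -7. These differ, so the equilibrium is in mixed strategies.
Let Firm B play low price with probability q. Firm A is indifferent when −12q + 19(1−q) = −7q − 8(1−q), giving q = 27/32.

27/32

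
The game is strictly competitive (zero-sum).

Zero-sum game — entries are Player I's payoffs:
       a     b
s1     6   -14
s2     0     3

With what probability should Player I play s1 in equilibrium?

Row minima are -14 and 0, so Player I's maximin is 0; column maxima are 6 and 3, so Player II's minimax is 3. These differ, so the equilibrium is in mixed strategies.
Let Player I play s1 with probability p. Player II is indifferent when 6p = −14p + 3(1−p), giving p = 3/23.

3/23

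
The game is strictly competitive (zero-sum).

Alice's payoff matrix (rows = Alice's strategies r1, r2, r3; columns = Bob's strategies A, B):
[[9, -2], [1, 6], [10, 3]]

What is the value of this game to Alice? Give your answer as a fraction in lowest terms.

Row r1 is strictly dominated by row r3, so Alice never plays it.
The remaining 2×2 game on (r2, r3) × (A, B) has no saddle point. Let Alice play r2 with probability p; indifference gives p + 10(1−p) = 6p + 3(1−p), so p = 7/12.
Similarly Bob's optimal q on A is 1/4, and the value is 1·(1/4) + (6)·(3/4) = 19/4.

19/4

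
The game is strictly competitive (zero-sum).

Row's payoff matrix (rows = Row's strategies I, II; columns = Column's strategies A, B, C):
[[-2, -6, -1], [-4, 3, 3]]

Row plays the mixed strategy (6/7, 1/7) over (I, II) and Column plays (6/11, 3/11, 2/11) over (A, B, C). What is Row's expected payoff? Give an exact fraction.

Against (6/11, 3/11, 2/11), each row's expected payoff is I: -32/11; II: -9/11.
Taking the (6/7, 1/7)-weighted average: (6/7)·(-32/11) + (1/7)·(-9/11) = -201/77.

-201/77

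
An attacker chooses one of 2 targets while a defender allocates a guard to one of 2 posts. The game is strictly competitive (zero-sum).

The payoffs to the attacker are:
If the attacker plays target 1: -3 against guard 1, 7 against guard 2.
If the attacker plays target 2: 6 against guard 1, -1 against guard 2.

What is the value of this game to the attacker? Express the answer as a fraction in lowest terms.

39/17

Row minima are -3 and -1, so the attacker's maximin is -1; column maxima are 6 and 7, so the defender's minimax is 6. These differ, so the equilibrium is in mixed strategies.
Let the attacker play target 1 with probability p. The defender is indifferent when −3p + 6(1−p) = 7p − (1−p), giving p = 7/17.
Let the defender play guard 1 with probability q. The attacker is indifferent when −3q + 7(1−q) = 6q − (1−q), giving q = 8/17.
The value is -3·(8/17) + (7)·(9/17) = 39/17.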